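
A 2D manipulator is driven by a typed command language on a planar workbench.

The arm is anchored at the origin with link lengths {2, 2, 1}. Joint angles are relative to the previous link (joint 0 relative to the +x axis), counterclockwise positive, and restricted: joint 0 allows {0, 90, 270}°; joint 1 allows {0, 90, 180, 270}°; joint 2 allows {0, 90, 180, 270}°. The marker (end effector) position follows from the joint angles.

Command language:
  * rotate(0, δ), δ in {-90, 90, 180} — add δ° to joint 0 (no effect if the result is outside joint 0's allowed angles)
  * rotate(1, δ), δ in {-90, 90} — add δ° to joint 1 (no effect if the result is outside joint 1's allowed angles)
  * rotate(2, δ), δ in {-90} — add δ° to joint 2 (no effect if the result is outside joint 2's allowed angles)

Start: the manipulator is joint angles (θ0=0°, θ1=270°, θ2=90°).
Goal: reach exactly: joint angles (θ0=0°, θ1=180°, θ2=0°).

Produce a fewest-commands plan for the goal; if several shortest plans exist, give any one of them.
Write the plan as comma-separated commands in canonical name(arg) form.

from: joint angles (θ0=0°, θ1=270°, θ2=90°)
[1] after rotate(1, -90): joint angles (θ0=0°, θ1=180°, θ2=90°)
[2] after rotate(2, -90): joint angles (θ0=0°, θ1=180°, θ2=0°)
nothing shorter than 2 reaches the goal.

rotate(1, -90), rotate(2, -90)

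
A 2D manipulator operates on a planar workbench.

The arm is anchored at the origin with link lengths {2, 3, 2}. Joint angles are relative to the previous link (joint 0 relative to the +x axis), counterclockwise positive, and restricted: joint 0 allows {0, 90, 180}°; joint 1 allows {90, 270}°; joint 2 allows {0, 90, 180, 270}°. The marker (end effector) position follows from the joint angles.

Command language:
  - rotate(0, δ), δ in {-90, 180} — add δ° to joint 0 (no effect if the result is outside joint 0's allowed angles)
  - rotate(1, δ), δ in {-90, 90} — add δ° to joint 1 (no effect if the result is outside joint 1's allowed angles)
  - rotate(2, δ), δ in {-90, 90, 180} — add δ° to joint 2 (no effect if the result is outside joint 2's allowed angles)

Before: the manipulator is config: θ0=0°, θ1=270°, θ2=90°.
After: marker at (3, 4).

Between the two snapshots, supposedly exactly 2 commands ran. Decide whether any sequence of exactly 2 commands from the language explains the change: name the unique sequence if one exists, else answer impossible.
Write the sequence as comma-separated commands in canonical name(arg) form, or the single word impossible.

key: running rotate(0, -90) before rotate(0, 180) would end elsewhere — order is forced
t0: config: θ0=0°, θ1=270°, θ2=90°
t=1 rotate(0, 180) ⇒ config: θ0=180°, θ1=270°, θ2=90°
t=2 rotate(0, -90) ⇒ config: θ0=90°, θ1=270°, θ2=90°
no other 2-command option fits: unique.

rotate(0, 180), rotate(0, -90)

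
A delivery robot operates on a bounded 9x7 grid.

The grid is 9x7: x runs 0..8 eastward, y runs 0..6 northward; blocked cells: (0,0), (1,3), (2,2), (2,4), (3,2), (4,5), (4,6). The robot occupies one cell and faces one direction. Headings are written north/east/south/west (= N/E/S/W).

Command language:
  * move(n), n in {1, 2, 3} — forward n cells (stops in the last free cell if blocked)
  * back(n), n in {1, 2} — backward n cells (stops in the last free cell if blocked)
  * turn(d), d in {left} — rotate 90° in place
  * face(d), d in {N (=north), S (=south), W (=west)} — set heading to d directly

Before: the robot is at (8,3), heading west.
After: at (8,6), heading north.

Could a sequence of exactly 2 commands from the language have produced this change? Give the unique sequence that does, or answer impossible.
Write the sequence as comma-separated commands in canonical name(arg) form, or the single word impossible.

key: cell and facing (now N) both changed — the 2 commands mix motion and turning
begin: at (8,3), heading west
[1] after face(N): at (8,3), heading north
[2] after move(3): at (8,6), heading north
no other 2-command option fits: unique.

face(N), move(3)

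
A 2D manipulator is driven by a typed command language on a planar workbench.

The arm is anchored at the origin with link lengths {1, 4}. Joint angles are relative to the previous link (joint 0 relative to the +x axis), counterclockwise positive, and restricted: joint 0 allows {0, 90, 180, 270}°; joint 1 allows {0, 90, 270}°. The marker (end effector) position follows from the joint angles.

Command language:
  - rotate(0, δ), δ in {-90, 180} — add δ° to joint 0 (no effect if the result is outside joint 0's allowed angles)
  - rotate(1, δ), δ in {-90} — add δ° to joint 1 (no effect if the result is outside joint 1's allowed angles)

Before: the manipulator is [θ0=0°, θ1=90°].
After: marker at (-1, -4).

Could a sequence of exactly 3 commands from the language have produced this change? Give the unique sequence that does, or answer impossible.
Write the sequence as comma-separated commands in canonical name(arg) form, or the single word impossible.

start: [θ0=0°, θ1=90°]
step 1 (rotate(0, 180)): [θ0=180°, θ1=90°]
step 2 (rotate(0, 180)): [θ0=0°, θ1=90°]
step 3 (rotate(0, 180)): [θ0=180°, θ1=90°]
no rival 3-sequence matches.

rotate(0, 180), rotate(0, 180), rotate(0, 180)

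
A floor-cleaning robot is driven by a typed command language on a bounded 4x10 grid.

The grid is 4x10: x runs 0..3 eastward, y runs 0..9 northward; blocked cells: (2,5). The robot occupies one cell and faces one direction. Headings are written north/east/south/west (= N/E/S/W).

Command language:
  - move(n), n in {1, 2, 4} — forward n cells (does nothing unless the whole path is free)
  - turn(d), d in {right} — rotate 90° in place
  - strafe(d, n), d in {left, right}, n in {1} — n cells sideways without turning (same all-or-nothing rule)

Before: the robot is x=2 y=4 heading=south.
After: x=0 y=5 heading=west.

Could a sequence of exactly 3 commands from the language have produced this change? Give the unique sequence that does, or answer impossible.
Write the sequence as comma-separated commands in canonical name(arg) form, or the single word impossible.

key: running strafe(right, 1) before turn(right) would end elsewhere — order is forced
initial: x=2 y=4 heading=south
step 1 (turn(right)): x=2 y=4 heading=west
step 2 (move(2)): x=0 y=4 heading=west
step 3 (strafe(right, 1)): x=0 y=5 heading=west
no other 3-command option fits: unique.

turn(right), move(2), strafe(right, 1)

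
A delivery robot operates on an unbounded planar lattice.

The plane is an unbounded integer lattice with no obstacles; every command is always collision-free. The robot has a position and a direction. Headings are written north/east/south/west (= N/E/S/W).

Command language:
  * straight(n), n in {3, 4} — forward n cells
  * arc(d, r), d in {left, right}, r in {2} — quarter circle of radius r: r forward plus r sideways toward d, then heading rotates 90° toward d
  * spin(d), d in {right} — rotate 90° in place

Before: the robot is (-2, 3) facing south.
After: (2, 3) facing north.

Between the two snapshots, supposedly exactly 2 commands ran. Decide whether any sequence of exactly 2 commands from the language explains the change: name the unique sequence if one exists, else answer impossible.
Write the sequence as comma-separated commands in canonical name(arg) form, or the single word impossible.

key: cell and facing (now N) both changed — the 2 commands mix motion and turning
from: (-2, 3) facing south
step 1 (arc(left, 2)): (0, 1) facing east
step 2 (arc(left, 2)): (2, 3) facing north
no rival 2-sequence matches.

arc(left, 2), arc(left, 2)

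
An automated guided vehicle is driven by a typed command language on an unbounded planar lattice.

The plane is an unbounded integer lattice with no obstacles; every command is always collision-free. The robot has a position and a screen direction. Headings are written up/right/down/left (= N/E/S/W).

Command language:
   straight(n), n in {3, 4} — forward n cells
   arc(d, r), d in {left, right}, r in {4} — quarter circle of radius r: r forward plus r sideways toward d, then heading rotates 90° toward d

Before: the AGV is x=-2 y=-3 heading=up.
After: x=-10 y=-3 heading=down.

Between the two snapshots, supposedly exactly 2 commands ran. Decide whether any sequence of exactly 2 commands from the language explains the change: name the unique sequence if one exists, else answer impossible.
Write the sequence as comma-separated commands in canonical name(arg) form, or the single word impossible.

arc(left, 4), arc(left, 4)

key: cell and facing (now S) both changed — the 2 commands mix motion and turning
begin: x=-2 y=-3 heading=up
step 1 (arc(left, 4)): x=-6 y=1 heading=left
step 2 (arc(left, 4)): x=-10 y=-3 heading=down
uniquely the one of 16 2-step routes that fits.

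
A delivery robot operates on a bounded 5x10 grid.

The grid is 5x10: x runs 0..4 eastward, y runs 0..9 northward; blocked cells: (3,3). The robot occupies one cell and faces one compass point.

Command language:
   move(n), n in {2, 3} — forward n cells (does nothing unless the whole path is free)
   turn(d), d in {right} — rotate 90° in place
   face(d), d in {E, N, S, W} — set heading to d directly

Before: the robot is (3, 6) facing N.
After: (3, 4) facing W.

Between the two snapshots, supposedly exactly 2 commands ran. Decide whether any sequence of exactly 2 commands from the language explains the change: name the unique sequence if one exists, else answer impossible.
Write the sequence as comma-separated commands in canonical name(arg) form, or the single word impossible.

checked all 2-command options: none fits.

impossible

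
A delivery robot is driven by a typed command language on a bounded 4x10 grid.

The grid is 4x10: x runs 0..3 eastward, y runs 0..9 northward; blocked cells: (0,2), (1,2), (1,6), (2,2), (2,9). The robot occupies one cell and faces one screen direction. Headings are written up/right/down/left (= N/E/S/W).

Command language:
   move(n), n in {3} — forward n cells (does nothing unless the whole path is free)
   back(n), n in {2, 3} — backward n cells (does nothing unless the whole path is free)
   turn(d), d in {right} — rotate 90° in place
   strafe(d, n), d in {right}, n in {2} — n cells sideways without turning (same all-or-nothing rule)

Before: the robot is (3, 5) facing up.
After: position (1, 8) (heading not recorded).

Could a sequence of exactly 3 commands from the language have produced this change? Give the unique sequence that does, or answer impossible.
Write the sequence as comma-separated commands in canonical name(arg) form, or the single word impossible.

move(3), turn(right), back(2)

key: running back(2) before move(3) would end elsewhere — order is forced
begin: (3, 5) facing up
t=1 move(3) ⇒ (3, 8) facing up
t=2 turn(right) ⇒ (3, 8) facing right
t=3 back(2) ⇒ (1, 8) facing right
no rival 3-sequence matches.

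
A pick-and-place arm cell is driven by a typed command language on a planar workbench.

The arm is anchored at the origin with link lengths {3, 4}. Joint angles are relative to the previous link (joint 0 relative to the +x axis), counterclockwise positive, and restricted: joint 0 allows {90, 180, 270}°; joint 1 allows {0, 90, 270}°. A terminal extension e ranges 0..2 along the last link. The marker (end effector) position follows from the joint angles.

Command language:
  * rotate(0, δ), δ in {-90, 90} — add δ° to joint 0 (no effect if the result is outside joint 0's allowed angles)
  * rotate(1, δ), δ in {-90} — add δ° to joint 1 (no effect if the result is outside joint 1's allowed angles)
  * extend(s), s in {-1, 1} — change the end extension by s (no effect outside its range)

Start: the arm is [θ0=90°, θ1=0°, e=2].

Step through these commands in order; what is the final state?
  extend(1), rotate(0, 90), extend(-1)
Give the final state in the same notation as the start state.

[θ0=180°, θ1=0°, e=1]

begin: [θ0=90°, θ1=0°, e=2]
[1] after extend(1): [θ0=90°, θ1=0°, e=2]
[2] after rotate(0, 90): [θ0=180°, θ1=0°, e=2]
[3] after extend(-1): [θ0=180°, θ1=0°, e=1]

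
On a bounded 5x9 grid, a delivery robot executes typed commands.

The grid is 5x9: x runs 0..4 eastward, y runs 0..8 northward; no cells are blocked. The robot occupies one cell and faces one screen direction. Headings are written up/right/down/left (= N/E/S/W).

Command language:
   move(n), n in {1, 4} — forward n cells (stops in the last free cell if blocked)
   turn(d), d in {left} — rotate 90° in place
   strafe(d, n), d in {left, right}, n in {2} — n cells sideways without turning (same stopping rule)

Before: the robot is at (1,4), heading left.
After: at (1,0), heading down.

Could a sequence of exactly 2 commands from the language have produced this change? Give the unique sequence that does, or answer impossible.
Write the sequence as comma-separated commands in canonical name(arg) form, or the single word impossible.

turn(left), move(4)

key: running move(4) before turn(left) would end elsewhere — order is forced
initial: at (1,4), heading left
[1] after turn(left): at (1,4), heading down
[2] after move(4): at (1,0), heading down
all 25 alternatives checked — unique.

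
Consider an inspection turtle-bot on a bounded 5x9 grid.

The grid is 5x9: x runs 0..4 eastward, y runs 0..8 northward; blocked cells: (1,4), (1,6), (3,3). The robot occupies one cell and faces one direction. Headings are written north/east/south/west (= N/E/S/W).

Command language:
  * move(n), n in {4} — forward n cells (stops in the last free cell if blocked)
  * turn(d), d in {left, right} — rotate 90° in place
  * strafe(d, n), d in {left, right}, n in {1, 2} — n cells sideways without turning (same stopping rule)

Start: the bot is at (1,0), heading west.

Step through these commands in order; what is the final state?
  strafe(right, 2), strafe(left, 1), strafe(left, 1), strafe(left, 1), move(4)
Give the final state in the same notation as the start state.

at (0,0), heading west

t0: at (1,0), heading west
t=1 strafe(right, 2) ⇒ at (1,2), heading west
t=2 strafe(left, 1) ⇒ at (1,1), heading west
t=3 strafe(left, 1) ⇒ at (1,0), heading west
t=4 strafe(left, 1) ⇒ at (1,0), heading west
t=5 move(4) ⇒ at (0,0), heading west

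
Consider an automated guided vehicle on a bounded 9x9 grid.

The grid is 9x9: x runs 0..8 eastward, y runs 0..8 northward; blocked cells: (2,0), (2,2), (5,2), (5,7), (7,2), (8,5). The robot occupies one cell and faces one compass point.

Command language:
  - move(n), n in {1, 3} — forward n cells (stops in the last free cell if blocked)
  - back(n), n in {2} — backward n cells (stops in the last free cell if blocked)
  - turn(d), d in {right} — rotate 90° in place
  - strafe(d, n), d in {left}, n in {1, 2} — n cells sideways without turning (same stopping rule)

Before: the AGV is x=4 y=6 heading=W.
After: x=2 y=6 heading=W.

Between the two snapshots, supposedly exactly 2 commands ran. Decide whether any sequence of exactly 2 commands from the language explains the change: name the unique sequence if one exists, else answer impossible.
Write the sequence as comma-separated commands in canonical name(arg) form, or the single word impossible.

move(1), move(1)

key: still facing W at the end — nothing in the sequence rotates
t0: x=4 y=6 heading=W
1. move(1) → x=3 y=6 heading=W
2. move(1) → x=2 y=6 heading=W
uniquely the one of 36 2-step routes that fits.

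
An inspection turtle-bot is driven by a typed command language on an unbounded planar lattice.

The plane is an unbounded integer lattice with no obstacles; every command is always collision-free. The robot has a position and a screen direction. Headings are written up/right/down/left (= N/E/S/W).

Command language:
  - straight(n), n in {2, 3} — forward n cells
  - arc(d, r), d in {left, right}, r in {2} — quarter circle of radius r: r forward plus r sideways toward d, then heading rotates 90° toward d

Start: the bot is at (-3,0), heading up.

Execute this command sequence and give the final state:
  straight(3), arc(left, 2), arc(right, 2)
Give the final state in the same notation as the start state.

initial: at (-3,0), heading up
step 1 (straight(3)): at (-3,3), heading up
step 2 (arc(left, 2)): at (-5,5), heading left
step 3 (arc(right, 2)): at (-7,7), heading up

at (-7,7), heading up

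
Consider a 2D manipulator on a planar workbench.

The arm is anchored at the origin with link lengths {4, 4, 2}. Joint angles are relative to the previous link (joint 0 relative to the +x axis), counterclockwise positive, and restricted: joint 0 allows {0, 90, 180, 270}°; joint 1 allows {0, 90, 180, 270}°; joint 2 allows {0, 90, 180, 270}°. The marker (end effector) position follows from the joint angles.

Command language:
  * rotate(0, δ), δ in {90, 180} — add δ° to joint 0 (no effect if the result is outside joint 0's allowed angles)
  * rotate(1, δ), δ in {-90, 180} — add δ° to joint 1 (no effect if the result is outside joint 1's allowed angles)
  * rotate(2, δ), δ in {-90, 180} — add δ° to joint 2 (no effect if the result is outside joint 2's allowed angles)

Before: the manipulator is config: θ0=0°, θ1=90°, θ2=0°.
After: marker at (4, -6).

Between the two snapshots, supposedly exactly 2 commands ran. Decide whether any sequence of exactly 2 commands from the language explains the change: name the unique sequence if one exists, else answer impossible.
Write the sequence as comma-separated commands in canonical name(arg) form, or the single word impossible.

rotate(1, -90), rotate(1, -90)

from: config: θ0=0°, θ1=90°, θ2=0°
1. rotate(1, -90) → config: θ0=0°, θ1=0°, θ2=0°
2. rotate(1, -90) → config: θ0=0°, θ1=270°, θ2=0°
no other 2-command option fits: unique.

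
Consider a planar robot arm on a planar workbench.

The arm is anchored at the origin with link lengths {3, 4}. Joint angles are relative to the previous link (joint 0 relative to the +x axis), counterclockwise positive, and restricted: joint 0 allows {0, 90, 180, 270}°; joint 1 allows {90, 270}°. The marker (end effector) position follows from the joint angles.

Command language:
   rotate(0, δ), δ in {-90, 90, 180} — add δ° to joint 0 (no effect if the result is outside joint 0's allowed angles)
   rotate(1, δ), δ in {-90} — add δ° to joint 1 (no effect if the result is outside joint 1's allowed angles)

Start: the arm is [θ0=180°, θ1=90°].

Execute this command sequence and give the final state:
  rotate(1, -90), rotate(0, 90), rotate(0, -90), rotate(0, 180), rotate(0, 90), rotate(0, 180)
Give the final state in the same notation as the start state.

begin: [θ0=180°, θ1=90°]
step 1 (rotate(1, -90)): [θ0=180°, θ1=90°]
step 2 (rotate(0, 90)): [θ0=270°, θ1=90°]
step 3 (rotate(0, -90)): [θ0=180°, θ1=90°]
step 4 (rotate(0, 180)): [θ0=0°, θ1=90°]
step 5 (rotate(0, 90)): [θ0=90°, θ1=90°]
step 6 (rotate(0, 180)): [θ0=270°, θ1=90°]

[θ0=270°, θ1=90°]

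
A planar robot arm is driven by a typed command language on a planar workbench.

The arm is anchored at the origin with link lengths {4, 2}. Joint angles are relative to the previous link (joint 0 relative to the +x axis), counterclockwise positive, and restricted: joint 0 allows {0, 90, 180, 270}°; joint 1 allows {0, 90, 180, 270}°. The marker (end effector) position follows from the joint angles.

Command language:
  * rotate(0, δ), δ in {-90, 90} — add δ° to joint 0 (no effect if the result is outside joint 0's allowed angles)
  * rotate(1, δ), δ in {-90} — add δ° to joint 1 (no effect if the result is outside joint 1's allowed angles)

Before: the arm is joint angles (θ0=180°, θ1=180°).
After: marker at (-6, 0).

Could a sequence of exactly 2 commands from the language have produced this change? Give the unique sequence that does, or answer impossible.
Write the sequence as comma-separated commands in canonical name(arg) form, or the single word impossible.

begin: joint angles (θ0=180°, θ1=180°)
1. rotate(1, -90) → joint angles (θ0=180°, θ1=90°)
2. rotate(1, -90) → joint angles (θ0=180°, θ1=0°)
no rival 2-sequence matches.

rotate(1, -90), rotate(1, -90)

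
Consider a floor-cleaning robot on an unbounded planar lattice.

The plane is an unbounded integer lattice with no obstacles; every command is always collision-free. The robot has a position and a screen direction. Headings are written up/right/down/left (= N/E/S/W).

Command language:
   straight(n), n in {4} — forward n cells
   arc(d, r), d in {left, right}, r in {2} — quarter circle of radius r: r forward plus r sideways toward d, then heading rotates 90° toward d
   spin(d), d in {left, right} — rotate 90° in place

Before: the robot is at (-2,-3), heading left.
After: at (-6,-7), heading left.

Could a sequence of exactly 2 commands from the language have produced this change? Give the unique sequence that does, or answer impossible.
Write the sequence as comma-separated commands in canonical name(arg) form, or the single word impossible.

key: still facing W at the end — net rotation zero over 2 steps
from: at (-2,-3), heading left
t=1 arc(left, 2) ⇒ at (-4,-5), heading down
t=2 arc(right, 2) ⇒ at (-6,-7), heading left
uniquely the one of 25 2-step routes that fits.

arc(left, 2), arc(right, 2)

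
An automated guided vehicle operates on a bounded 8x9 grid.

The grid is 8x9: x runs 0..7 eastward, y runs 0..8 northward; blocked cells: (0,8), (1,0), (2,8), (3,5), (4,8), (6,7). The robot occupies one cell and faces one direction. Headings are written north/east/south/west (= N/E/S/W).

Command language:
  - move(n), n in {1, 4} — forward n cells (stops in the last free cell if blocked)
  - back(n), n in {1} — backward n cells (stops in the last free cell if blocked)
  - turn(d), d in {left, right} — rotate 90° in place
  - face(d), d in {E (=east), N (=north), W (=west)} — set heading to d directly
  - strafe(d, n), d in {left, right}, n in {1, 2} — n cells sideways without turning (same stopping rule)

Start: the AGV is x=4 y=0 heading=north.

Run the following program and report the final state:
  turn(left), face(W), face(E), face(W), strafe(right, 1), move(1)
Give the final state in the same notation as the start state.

x=3 y=1 heading=west

t0: x=4 y=0 heading=north
step 1 (turn(left)): x=4 y=0 heading=west
step 2 (face(W)): x=4 y=0 heading=west
step 3 (face(E)): x=4 y=0 heading=east
step 4 (face(W)): x=4 y=0 heading=west
step 5 (strafe(right, 1)): x=4 y=1 heading=west
step 6 (move(1)): x=3 y=1 heading=west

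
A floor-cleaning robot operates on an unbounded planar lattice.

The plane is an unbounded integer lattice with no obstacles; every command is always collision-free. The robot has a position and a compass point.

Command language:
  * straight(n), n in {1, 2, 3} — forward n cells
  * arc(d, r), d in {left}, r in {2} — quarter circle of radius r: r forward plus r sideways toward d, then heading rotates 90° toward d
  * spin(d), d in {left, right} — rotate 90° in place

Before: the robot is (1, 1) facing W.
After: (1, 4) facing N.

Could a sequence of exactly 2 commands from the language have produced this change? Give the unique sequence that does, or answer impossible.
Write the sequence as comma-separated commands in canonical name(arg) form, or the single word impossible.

spin(right), straight(3)

key: running straight(3) before spin(right) would end elsewhere — order is forced
t0: (1, 1) facing W
[1] after spin(right): (1, 1) facing N
[2] after straight(3): (1, 4) facing N
no other 2-command option fits: unique.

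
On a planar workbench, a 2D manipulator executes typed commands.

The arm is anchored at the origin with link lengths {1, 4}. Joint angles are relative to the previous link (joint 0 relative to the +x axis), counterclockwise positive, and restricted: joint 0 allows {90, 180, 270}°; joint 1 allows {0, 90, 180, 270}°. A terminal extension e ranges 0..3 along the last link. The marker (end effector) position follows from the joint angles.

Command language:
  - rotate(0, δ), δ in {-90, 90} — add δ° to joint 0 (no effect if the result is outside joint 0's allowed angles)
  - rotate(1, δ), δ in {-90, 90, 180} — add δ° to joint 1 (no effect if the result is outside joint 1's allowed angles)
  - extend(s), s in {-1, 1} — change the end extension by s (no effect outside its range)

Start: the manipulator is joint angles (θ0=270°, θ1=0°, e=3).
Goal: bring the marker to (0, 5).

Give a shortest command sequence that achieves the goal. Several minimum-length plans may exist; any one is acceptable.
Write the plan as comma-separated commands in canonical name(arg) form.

rotate(1, 180), extend(-1)

initial: joint angles (θ0=270°, θ1=0°, e=3)
1. rotate(1, 180) → joint angles (θ0=270°, θ1=180°, e=3)
2. extend(-1) → joint angles (θ0=270°, θ1=180°, e=2)
no 1-step plan works, so 2 is optimal.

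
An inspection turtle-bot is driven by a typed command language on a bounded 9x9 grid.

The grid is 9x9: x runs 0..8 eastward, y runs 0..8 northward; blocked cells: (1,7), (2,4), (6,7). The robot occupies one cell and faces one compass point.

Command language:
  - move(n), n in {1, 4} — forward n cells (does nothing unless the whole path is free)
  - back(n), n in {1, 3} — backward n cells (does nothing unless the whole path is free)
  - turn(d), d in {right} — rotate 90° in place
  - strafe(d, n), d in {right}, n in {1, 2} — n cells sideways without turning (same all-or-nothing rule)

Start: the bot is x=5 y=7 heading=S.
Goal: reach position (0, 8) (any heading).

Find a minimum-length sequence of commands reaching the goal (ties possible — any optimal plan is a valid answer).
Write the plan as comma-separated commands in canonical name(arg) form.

strafe(right, 2), back(1), strafe(right, 2), strafe(right, 1)

from: x=5 y=7 heading=S
[1] after strafe(right, 2): x=3 y=7 heading=S
[2] after back(1): x=3 y=8 heading=S
[3] after strafe(right, 2): x=1 y=8 heading=S
[4] after strafe(right, 1): x=0 y=8 heading=S
minimal: 4 command(s), checked below 4.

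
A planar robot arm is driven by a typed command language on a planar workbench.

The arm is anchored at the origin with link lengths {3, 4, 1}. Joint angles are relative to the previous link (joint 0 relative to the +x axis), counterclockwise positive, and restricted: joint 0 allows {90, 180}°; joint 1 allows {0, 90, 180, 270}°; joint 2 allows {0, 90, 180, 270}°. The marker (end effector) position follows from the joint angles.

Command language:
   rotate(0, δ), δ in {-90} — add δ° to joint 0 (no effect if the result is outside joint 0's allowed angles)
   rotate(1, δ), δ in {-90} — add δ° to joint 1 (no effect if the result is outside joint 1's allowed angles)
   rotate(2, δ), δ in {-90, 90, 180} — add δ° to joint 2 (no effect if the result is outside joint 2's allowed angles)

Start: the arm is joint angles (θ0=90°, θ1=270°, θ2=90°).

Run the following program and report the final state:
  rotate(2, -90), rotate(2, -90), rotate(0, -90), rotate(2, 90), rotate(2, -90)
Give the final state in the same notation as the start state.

joint angles (θ0=90°, θ1=270°, θ2=270°)

begin: joint angles (θ0=90°, θ1=270°, θ2=90°)
step 1 (rotate(2, -90)): joint angles (θ0=90°, θ1=270°, θ2=0°)
step 2 (rotate(2, -90)): joint angles (θ0=90°, θ1=270°, θ2=270°)
step 3 (rotate(0, -90)): joint angles (θ0=90°, θ1=270°, θ2=270°)
step 4 (rotate(2, 90)): joint angles (θ0=90°, θ1=270°, θ2=0°)
step 5 (rotate(2, -90)): joint angles (θ0=90°, θ1=270°, θ2=270°)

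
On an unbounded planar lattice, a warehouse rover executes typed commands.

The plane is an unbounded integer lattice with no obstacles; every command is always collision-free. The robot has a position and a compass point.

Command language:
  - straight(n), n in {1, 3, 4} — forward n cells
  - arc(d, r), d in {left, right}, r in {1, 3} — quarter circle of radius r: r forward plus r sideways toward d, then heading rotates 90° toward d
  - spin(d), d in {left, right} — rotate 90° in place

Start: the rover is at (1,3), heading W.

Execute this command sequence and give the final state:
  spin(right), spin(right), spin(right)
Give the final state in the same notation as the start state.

start: at (1,3), heading W
[1] after spin(right): at (1,3), heading N
[2] after spin(right): at (1,3), heading E
[3] after spin(right): at (1,3), heading S

at (1,3), heading S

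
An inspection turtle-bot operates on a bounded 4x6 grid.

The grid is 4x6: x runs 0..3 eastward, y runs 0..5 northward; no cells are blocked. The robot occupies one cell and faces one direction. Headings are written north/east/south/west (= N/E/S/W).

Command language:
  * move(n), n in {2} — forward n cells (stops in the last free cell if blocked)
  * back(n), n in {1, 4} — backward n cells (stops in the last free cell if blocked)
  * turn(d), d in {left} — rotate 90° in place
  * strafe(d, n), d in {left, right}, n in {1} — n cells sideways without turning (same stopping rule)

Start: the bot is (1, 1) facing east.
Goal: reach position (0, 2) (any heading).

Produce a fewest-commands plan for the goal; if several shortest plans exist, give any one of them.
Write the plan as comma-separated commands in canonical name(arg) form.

start: (1, 1) facing east
t=1 back(1) ⇒ (0, 1) facing east
t=2 strafe(left, 1) ⇒ (0, 2) facing east
no 1-step plan works, so 2 is optimal.

back(1), strafe(left, 1)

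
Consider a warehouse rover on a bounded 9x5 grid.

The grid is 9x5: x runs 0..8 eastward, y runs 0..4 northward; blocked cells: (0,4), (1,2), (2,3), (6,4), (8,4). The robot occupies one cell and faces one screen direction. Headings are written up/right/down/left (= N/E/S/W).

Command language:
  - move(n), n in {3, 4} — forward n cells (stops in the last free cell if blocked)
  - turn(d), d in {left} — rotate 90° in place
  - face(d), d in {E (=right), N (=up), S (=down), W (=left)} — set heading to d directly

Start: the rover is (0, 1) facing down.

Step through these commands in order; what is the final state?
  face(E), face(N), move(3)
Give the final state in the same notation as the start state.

(0, 3) facing up

from: (0, 1) facing down
step 1 (face(E)): (0, 1) facing right
step 2 (face(N)): (0, 1) facing up
step 3 (move(3)): (0, 3) facing up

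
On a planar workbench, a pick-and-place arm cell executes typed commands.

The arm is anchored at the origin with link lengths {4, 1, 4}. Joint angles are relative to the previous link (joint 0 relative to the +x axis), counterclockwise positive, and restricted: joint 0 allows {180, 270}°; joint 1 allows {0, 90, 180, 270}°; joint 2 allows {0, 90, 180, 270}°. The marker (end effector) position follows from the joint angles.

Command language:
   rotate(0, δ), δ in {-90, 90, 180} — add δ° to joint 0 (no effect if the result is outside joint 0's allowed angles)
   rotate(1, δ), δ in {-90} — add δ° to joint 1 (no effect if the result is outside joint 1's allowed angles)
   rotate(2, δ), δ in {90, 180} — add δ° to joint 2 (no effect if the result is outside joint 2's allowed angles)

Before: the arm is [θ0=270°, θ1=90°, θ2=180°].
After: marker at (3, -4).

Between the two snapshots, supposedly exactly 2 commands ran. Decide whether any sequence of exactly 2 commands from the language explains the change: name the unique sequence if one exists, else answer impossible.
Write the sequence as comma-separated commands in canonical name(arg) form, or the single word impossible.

rotate(1, -90), rotate(1, -90)

t0: [θ0=270°, θ1=90°, θ2=180°]
t=1 rotate(1, -90) ⇒ [θ0=270°, θ1=0°, θ2=180°]
t=2 rotate(1, -90) ⇒ [θ0=270°, θ1=270°, θ2=180°]
all 36 alternatives checked — unique.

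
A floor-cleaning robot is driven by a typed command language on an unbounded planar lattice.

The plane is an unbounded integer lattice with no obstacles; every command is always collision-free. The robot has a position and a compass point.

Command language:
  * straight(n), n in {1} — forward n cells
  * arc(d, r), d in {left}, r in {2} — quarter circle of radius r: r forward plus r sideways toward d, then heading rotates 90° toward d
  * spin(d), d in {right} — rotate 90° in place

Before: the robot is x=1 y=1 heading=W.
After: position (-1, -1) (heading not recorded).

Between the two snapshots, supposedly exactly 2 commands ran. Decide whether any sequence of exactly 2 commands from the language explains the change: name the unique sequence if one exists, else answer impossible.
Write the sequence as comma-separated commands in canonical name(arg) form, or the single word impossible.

arc(left, 2), spin(right)

key: running spin(right) before arc(left, 2) would end elsewhere — order is forced
start: x=1 y=1 heading=W
step 1 (arc(left, 2)): x=-1 y=-1 heading=S
step 2 (spin(right)): x=-1 y=-1 heading=W
no other 2-command option fits: unique.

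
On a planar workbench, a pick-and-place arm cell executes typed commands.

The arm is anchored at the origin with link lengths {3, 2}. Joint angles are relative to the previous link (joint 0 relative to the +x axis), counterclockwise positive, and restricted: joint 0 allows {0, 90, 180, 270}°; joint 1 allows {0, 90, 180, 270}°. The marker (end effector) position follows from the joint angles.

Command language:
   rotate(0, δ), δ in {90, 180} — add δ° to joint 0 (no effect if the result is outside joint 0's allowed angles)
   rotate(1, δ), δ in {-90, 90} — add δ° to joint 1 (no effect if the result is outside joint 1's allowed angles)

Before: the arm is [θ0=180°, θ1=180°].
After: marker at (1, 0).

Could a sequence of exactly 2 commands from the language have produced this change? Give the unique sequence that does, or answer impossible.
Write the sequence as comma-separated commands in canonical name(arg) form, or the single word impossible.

start: [θ0=180°, θ1=180°]
[1] after rotate(0, 90): [θ0=270°, θ1=180°]
[2] after rotate(0, 90): [θ0=0°, θ1=180°]
all 16 alternatives checked — unique.

rotate(0, 90), rotate(0, 90)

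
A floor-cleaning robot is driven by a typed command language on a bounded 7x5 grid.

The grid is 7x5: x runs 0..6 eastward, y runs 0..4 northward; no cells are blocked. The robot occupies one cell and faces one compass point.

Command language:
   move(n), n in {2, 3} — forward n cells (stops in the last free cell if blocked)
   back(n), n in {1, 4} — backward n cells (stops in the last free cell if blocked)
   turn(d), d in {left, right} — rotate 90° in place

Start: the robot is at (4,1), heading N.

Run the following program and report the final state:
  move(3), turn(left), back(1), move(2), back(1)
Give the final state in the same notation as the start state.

t0: at (4,1), heading N
t=1 move(3) ⇒ at (4,4), heading N
t=2 turn(left) ⇒ at (4,4), heading W
t=3 back(1) ⇒ at (5,4), heading W
t=4 move(2) ⇒ at (3,4), heading W
t=5 back(1) ⇒ at (4,4), heading W

at (4,4), heading W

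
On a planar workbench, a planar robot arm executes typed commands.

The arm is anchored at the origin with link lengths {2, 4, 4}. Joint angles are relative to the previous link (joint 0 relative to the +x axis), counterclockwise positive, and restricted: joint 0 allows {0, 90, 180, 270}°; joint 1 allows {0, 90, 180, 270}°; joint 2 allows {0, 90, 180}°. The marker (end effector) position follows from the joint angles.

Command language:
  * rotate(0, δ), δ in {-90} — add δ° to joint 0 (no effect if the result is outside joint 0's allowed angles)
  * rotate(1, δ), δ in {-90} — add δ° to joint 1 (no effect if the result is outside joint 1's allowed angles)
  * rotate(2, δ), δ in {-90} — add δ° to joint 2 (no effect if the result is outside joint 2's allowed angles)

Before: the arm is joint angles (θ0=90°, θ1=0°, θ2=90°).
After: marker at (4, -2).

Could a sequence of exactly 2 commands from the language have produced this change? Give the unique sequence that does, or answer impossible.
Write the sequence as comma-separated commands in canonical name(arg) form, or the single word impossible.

rotate(1, -90), rotate(1, -90)

from: joint angles (θ0=90°, θ1=0°, θ2=90°)
[1] after rotate(1, -90): joint angles (θ0=90°, θ1=270°, θ2=90°)
[2] after rotate(1, -90): joint angles (θ0=90°, θ1=180°, θ2=90°)
all 9 alternatives checked — unique.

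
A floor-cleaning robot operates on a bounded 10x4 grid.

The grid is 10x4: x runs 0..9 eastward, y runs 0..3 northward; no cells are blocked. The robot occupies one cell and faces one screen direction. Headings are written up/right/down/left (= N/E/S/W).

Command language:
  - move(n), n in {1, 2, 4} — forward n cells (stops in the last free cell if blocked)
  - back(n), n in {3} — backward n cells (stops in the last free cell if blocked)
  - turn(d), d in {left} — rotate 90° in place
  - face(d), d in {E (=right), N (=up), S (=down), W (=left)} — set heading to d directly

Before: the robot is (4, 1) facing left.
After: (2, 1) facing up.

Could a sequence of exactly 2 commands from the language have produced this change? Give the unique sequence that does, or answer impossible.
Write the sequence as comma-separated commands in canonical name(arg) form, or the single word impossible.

key: cell and facing (now N) both changed — the 2 commands mix motion and turning
begin: (4, 1) facing left
t=1 move(2) ⇒ (2, 1) facing left
t=2 face(N) ⇒ (2, 1) facing up
uniquely the one of 81 2-step routes that fits.

move(2), face(N)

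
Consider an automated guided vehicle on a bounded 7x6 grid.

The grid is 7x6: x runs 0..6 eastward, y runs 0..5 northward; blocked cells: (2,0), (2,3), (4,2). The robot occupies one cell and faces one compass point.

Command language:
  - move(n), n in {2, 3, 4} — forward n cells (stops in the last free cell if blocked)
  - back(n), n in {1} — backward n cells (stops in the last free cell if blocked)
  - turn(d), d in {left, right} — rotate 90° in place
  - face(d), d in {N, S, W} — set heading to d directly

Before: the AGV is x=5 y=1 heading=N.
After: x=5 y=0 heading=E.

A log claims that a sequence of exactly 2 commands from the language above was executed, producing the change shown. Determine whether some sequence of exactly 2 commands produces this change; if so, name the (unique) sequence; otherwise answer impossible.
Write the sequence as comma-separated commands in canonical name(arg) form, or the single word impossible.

key: position moved to (5,0) AND the heading swung to E — translation plus rotation needed
begin: x=5 y=1 heading=N
t=1 back(1) ⇒ x=5 y=0 heading=N
t=2 turn(right) ⇒ x=5 y=0 heading=E
no other 2-command option fits: unique.

back(1), turn(right)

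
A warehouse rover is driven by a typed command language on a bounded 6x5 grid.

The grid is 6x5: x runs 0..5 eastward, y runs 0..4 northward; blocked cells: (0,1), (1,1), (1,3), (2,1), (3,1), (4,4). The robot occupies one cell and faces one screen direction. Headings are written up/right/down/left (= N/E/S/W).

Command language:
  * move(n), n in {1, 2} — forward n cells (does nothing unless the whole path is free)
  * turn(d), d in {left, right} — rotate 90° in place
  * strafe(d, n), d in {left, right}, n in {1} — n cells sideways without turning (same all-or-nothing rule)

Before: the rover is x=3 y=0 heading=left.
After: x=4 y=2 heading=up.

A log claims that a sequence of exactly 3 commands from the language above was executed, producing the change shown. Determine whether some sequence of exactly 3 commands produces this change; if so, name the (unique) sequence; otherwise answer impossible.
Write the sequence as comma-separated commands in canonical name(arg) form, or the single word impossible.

turn(right), strafe(right, 1), move(2)

key: position moved to (4,2) AND the heading swung to N — translation plus rotation needed
initial: x=3 y=0 heading=left
1. turn(right) → x=3 y=0 heading=up
2. strafe(right, 1) → x=4 y=0 heading=up
3. move(2) → x=4 y=2 heading=up
uniquely the one of 216 3-step routes that fits.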